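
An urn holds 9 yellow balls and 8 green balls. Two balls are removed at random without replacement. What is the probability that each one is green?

P = 8/17 × 7/16 = 56/272 = 7/34.

7/34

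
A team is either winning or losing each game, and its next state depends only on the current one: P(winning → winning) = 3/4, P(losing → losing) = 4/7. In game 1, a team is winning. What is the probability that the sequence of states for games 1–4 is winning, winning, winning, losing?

9/64

Game 1 is given. For each transition, use the conditional probability from the current state:
P(winning | winning) = 3/4; P(winning | winning) = 3/4; P(losing | winning) = 1/4.
P = 3/4 × 3/4 × 1/4 = 9/64.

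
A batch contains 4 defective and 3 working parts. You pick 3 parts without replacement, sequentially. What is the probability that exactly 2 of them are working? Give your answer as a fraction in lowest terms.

12/35

One ordering (working drawn first) has probability 3/7 × 2/6 × 4/5 = 24/210 = 4/35.
There are C(3,2) = 3 such orderings, each equally likely, so P = 3 × 4/35 = 12/35.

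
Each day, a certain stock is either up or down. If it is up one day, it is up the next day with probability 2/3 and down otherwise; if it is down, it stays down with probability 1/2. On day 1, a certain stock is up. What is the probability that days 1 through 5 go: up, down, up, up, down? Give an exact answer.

1/27

Day 1 is given. For each transition, use the conditional probability from the current state:
P(down | up) = 1/3; P(up | down) = 1/2; P(up | up) = 2/3; P(down | up) = 1/3.
P = 1/3 × 1/2 × 2/3 × 1/3 = 2/54 = 1/27.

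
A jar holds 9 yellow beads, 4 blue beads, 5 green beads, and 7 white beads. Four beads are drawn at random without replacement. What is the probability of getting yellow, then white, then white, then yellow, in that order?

Each draw changes the counts, so multiply the conditional probabilities along the sequence:
P = 9/25 × 7/24 × 6/23 × 8/22 = 3024/303600 = 63/6325.

63/6325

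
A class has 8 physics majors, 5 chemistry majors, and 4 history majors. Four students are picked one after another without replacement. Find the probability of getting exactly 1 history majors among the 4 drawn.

286/595

One ordering (a history major drawn first) has probability 4/17 × 13/16 × 12/15 × 11/14 = 6864/57120 = 143/1190.
There are C(4,1) = 4 such orderings, each equally likely, so P = 4 × 143/1190 = 286/595.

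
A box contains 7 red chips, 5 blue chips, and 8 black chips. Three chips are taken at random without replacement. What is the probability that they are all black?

P = 8/20 × 7/19 × 6/18 = 336/6840 = 14/285.

14/285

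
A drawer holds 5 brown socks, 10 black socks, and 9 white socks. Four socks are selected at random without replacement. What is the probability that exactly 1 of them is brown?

1615/3542

One ordering (brown drawn first) has probability 5/24 × 19/23 × 18/22 × 17/21 = 29070/255024 = 1615/14168.
There are C(4,1) = 4 such orderings, each equally likely, so P = 4 × 1615/14168 = 1615/3542.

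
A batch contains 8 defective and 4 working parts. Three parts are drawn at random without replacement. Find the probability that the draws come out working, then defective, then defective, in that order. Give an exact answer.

Multiply the probability of each draw given the previous ones:
P = 4/12 × 8/11 × 7/10 = 224/1320 = 28/165.

28/165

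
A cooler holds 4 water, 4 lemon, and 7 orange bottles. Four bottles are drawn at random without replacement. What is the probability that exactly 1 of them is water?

44/91

One ordering (water drawn first) has probability 4/15 × 11/14 × 10/13 × 9/12 = 3960/32760 = 11/91.
There are C(4,1) = 4 such orderings, each equally likely, so P = 4 × 11/91 = 44/91.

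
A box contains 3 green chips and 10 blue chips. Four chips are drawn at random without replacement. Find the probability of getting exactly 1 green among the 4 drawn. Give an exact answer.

72/143

One ordering (green drawn first) has probability 3/13 × 10/12 × 9/11 × 8/10 = 2160/17160 = 18/143.
There are C(4,1) = 4 such orderings, each equally likely, so P = 4 × 18/143 = 72/143.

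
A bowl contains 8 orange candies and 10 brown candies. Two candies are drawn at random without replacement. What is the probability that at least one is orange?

12/17

P(no orange) = 10/18 × 9/17 = 90/306 = 5/17.
P(at least one) = 1 − 5/17 = 12/17.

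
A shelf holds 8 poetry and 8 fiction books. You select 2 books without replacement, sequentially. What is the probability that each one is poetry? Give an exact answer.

P(every draw is poetry) = 8/16 × 7/15 = 56/240 = 7/30.

7/30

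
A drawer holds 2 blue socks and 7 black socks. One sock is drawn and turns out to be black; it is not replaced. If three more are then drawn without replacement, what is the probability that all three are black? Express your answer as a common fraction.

5/14

With the first sock removed, 6 black remain out of 8.
P = 6/8 × 5/7 × 4/6 = 120/336 = 5/14.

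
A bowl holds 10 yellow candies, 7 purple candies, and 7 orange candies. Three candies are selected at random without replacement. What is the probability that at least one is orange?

P(no orange) = 17/24 × 16/23 × 15/22 = 4080/12144 = 85/253.
P(at least one) = 1 − 85/253 = 168/253.

168/253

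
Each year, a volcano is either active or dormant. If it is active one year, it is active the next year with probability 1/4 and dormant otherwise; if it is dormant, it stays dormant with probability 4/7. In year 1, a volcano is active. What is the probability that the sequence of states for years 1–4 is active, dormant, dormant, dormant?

12/49

Year 1 is given. For each transition, use the conditional probability from the current state:
P(dormant | active) = 3/4; P(dormant | dormant) = 4/7; P(dormant | dormant) = 4/7.
P = 3/4 × 4/7 × 4/7 = 48/196 = 12/49.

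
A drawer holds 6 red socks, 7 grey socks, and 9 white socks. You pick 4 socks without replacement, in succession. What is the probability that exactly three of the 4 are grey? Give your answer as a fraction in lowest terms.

15/209

One ordering (grey drawn first) has probability 7/22 × 6/21 × 5/20 × 15/19 = 3150/175560 = 15/836.
There are C(4,3) = 4 such orderings, each equally likely, so P = 4 × 15/836 = 15/209.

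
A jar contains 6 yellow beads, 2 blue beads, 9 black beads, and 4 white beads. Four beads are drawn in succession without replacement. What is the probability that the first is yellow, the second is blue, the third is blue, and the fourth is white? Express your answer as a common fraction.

2/5985

Chain rule:
P = 6/21 × 2/20 × 1/19 × 4/18 = 48/143640 = 2/5985.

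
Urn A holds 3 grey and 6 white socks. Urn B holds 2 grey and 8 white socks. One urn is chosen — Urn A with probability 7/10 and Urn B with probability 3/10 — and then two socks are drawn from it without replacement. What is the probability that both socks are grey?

13/200

From Urn A: P(both grey) = (3/9)(2/8) = 1/12.
From Urn B: P(both grey) = (2/10)(1/9) = 1/45.
Total probability = (7/10)(1/12) + (3/10)(1/45) = 13/200.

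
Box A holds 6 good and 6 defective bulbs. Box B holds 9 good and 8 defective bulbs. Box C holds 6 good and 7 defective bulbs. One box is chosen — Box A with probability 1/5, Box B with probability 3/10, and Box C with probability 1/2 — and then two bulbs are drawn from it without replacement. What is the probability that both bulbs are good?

From Box A: P(both good) = (6/12)(5/11) = 5/22.
From Box B: P(both good) = (9/17)(8/16) = 9/34.
From Box C: P(both good) = (6/13)(5/12) = 5/26.
Total probability = (1/5)(5/22) + (3/10)(9/34) + (1/2)(5/26) = 5373/24310.

5373/24310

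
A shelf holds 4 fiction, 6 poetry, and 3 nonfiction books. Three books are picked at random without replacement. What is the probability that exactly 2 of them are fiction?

27/143

One ordering (fiction drawn first) has probability 4/13 × 3/12 × 9/11 = 108/1716 = 9/143.
There are C(3,2) = 3 such orderings, each equally likely, so P = 3 × 9/143 = 27/143.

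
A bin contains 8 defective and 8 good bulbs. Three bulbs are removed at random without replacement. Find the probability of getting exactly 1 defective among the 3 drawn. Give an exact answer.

One ordering (defective drawn first) has probability 8/16 × 8/15 × 7/14 = 448/3360 = 2/15.
There are C(3,1) = 3 such orderings, each equally likely, so P = 3 × 2/15 = 2/5.

2/5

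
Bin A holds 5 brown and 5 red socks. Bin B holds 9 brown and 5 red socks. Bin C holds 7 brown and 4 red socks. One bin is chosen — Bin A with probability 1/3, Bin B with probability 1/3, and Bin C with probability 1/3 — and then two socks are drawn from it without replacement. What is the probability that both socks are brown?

From Bin A: P(both brown) = (5/10)(4/9) = 2/9.
From Bin B: P(both brown) = (9/14)(8/13) = 36/91.
From Bin C: P(both brown) = (7/11)(6/10) = 21/55.
Total probability = (1/3)(2/9) + (1/3)(36/91) + (1/3)(21/55) = 45029/135135.

45029/135135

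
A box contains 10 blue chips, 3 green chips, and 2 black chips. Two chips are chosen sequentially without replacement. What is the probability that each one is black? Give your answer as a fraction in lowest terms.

1/105

P(all black) = 2/15 × 1/14 = 2/210 = 1/105.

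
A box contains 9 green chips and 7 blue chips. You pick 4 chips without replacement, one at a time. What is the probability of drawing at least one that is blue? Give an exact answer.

121/130

P(no blue) = 9/16 × 8/15 × 7/14 × 6/13 = 3024/43680 = 9/130.
P(at least one) = 1 − 9/130 = 121/130.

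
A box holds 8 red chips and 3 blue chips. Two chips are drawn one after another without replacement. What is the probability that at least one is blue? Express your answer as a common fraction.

P(no blue) = 8/11 × 7/10 = 56/110 = 28/55.
P(at least one) = 1 − 28/55 = 27/55.

27/55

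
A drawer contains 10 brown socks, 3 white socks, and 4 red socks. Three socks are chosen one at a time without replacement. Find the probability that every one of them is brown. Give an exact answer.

3/17

P(every draw is brown) = 10/17 × 9/16 × 8/15 = 720/4080 = 3/17.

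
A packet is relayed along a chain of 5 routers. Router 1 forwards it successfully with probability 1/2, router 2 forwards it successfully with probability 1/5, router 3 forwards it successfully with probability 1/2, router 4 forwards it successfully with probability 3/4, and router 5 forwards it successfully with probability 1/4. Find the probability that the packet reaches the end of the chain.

3/320

Multiplying along the chain,
P = 1/2 × 1/5 × 1/2 × 3/4 × 1/4 = 3/320.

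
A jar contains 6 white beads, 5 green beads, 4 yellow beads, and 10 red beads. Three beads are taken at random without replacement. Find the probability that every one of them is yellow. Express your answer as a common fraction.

P(every draw is yellow) = 4/25 × 3/24 × 2/23 = 24/13800 = 1/575.

1/575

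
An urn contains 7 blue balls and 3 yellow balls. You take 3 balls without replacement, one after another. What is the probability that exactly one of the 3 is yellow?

One ordering (yellow drawn first) has probability 3/10 × 7/9 × 6/8 = 126/720 = 7/40.
There are C(3,1) = 3 such orderings, each equally likely, so P = 3 × 7/40 = 21/40.

21/40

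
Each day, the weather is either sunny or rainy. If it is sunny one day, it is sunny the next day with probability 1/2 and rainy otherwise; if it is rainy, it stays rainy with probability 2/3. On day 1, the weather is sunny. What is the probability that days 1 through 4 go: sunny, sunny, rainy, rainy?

1/6

Day 1 is given. For each transition, use the conditional probability from the current state:
P(sunny | sunny) = 1/2; P(rainy | sunny) = 1/2; P(rainy | rainy) = 2/3.
P = 1/2 × 1/2 × 2/3 = 2/12 = 1/6.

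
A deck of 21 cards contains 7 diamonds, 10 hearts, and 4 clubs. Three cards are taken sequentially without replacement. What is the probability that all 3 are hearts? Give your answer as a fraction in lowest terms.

12/133

P = 10/21 × 9/20 × 8/19 = 720/7980 = 12/133.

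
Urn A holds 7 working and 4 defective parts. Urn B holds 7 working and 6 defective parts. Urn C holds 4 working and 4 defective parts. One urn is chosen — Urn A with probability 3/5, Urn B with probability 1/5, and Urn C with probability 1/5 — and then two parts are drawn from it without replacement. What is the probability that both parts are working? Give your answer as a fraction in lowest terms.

From Urn A: P(both working) = (7/11)(6/10) = 21/55.
From Urn B: P(both working) = (7/13)(6/12) = 7/26.
From Urn C: P(both working) = (4/8)(3/7) = 3/14.
Total probability = (3/5)(21/55) + (1/5)(7/26) + (1/5)(3/14) = 8153/25025.

8153/25025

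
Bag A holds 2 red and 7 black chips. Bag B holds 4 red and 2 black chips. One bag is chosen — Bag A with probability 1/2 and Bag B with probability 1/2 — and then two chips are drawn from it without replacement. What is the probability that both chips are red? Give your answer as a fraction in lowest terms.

77/360

From Bag A: P(both red) = (2/9)(1/8) = 1/36.
From Bag B: P(both red) = (4/6)(3/5) = 2/5.
Total probability = (1/2)(1/36) + (1/2)(2/5) = 77/360.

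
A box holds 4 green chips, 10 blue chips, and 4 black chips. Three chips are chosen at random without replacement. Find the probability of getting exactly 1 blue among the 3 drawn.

One ordering (blue drawn first) has probability 10/18 × 8/17 × 7/16 = 560/4896 = 35/306.
There are C(3,1) = 3 such orderings, each equally likely, so P = 3 × 35/306 = 35/102.

35/102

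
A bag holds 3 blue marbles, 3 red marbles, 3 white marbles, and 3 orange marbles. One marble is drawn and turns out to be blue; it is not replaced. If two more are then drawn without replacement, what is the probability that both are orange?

3/55

After the first draw, 3 of the remaining 11 marbles are orange.
P = 3/11 × 2/10 = 6/110 = 3/55.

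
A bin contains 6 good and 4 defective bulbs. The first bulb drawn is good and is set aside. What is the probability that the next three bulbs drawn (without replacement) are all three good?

After the first draw, 5 of the remaining 9 bulbs are good.
P = 5/9 × 4/8 × 3/7 = 60/504 = 5/42.

5/42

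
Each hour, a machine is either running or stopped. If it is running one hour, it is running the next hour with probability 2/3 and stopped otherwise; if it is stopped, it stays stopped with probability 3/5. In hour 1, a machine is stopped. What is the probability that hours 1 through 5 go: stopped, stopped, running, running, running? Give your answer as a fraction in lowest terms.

Hour 1 is given. For each transition, use the conditional probability from the current state:
P(stopped | stopped) = 3/5; P(running | stopped) = 2/5; P(running | running) = 2/3; P(running | running) = 2/3.
P = 3/5 × 2/5 × 2/3 × 2/3 = 24/225 = 8/75.

8/75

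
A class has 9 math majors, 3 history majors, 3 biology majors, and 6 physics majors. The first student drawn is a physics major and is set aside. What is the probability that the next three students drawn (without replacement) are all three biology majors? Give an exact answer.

1/1140

After the first draw, 3 of the remaining 20 students are biology majors.
P = 3/20 × 2/19 × 1/18 = 6/6840 = 1/1140.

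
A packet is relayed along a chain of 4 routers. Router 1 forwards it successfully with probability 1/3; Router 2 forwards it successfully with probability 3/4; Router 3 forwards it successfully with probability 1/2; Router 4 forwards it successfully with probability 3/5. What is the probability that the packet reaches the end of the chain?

3/40

Multiplying along the chain,
P = 1/3 × 3/4 × 1/2 × 3/5 = 9/120 = 3/40.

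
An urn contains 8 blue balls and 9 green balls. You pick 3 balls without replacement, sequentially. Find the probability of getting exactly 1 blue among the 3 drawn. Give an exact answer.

One ordering (blue drawn first) has probability 8/17 × 9/16 × 8/15 = 576/4080 = 12/85.
There are C(3,1) = 3 such orderings, each equally likely, so P = 3 × 12/85 = 36/85.

36/85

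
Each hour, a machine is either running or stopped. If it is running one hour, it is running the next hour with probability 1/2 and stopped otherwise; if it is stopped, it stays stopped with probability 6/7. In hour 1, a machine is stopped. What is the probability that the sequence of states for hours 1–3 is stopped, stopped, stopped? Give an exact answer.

Hour 1 is given. For each transition, use the conditional probability from the current state:
P(stopped | stopped) = 6/7; P(stopped | stopped) = 6/7.
P = 6/7 × 6/7 = 36/49.

36/49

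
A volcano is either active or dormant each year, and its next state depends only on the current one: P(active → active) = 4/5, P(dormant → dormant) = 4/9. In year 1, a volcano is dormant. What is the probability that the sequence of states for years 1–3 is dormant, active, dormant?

Year 1 is given. For each transition, use the conditional probability from the current state:
P(active | dormant) = 5/9; P(dormant | active) = 1/5.
P = 5/9 × 1/5 = 5/45 = 1/9.

1/9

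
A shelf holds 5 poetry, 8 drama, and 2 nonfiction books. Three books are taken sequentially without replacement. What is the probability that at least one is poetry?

P(no poetry) = 10/15 × 9/14 × 8/13 = 720/2730 = 24/91.
P(at least one) = 1 − 24/91 = 67/91.

67/91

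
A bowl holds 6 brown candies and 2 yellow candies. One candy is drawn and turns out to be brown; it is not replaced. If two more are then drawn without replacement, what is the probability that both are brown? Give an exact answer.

After the first draw, 5 of the remaining 7 candies are brown.
P = 5/7 × 4/6 = 20/42 = 10/21.

10/21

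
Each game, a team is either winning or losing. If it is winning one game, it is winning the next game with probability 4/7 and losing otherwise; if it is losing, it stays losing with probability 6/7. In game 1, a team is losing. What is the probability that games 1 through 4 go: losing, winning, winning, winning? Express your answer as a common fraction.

16/343

Game 1 is given. For each transition, use the conditional probability from the current state:
P(winning | losing) = 1/7; P(winning | winning) = 4/7; P(winning | winning) = 4/7.
P = 1/7 × 4/7 × 4/7 = 16/343.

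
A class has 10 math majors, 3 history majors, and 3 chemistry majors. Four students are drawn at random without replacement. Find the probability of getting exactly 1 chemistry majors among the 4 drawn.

33/70

One ordering (a chemistry major drawn first) has probability 3/16 × 13/15 × 12/14 × 11/13 = 5148/43680 = 33/280.
There are C(4,1) = 4 such orderings, each equally likely, so P = 4 × 33/280 = 33/70.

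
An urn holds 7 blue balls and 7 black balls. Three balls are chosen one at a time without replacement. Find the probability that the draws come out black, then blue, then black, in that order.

7/52

Each draw changes the counts, so multiply the conditional probabilities along the sequence:
P = 7/14 × 7/13 × 6/12 = 294/2184 = 7/52.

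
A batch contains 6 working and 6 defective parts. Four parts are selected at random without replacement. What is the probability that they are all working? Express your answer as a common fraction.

P(all working) = 6/12 × 5/11 × 4/10 × 3/9 = 360/11880 = 1/33.

1/33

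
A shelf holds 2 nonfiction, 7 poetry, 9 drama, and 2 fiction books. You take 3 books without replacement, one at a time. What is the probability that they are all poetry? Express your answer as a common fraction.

P(every draw is poetry) = 7/20 × 6/19 × 5/18 = 210/6840 = 7/228.

7/228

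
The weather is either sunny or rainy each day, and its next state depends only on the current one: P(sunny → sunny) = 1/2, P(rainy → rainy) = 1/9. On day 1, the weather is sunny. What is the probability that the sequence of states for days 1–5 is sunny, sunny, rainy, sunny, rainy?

1/9

Day 1 is given. For each transition, use the conditional probability from the current state:
P(sunny | sunny) = 1/2; P(rainy | sunny) = 1/2; P(sunny | rainy) = 8/9; P(rainy | sunny) = 1/2.
P = 1/2 × 1/2 × 8/9 × 1/2 = 8/72 = 1/9.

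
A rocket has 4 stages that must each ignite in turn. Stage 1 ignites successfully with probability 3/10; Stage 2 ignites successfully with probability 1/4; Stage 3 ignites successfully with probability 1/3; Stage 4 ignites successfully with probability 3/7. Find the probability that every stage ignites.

Multiplying along the chain,
P = 3/10 × 1/4 × 1/3 × 3/7 = 9/840 = 3/280.

3/280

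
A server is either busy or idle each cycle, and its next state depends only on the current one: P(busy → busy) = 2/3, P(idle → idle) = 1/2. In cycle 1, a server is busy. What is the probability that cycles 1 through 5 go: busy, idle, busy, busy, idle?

1/27

Cycle 1 is given. For each transition, use the conditional probability from the current state:
P(idle | busy) = 1/3; P(busy | idle) = 1/2; P(busy | busy) = 2/3; P(idle | busy) = 1/3.
P = 1/3 × 1/2 × 2/3 × 1/3 = 2/54 = 1/27.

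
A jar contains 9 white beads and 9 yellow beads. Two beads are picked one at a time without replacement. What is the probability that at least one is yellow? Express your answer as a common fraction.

P(no yellow) = 9/18 × 8/17 = 72/306 = 4/17.
P(at least one) = 1 − 4/17 = 13/17.

13/17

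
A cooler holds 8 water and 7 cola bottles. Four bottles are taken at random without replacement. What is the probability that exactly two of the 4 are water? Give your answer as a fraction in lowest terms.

One ordering (water drawn first) has probability 8/15 × 7/14 × 7/13 × 6/12 = 2352/32760 = 14/195.
There are C(4,2) = 6 such orderings, each equally likely, so P = 6 × 14/195 = 28/65.

28/65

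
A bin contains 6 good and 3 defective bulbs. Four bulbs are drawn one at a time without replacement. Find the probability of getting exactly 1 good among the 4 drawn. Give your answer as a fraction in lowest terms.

One ordering (good drawn first) has probability 6/9 × 3/8 × 2/7 × 1/6 = 36/3024 = 1/84.
There are C(4,1) = 4 such orderings, each equally likely, so P = 4 × 1/84 = 1/21.

1/21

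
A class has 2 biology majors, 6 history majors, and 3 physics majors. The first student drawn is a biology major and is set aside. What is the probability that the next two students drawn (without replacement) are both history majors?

After the first draw, 6 of the remaining 10 students are history majors.
P = 6/10 × 5/9 = 30/90 = 1/3.

1/3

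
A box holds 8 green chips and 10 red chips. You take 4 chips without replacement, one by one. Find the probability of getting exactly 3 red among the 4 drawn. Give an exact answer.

16/51

One ordering (red drawn first) has probability 10/18 × 9/17 × 8/16 × 8/15 = 5760/73440 = 4/51.
There are C(4,3) = 4 such orderings, each equally likely, so P = 4 × 4/51 = 16/51.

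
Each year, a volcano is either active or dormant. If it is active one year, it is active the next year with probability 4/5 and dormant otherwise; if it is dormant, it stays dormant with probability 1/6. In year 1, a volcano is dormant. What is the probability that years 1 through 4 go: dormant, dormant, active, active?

Year 1 is given. For each transition, use the conditional probability from the current state:
P(dormant | dormant) = 1/6; P(active | dormant) = 5/6; P(active | active) = 4/5.
P = 1/6 × 5/6 × 4/5 = 20/180 = 1/9.

1/9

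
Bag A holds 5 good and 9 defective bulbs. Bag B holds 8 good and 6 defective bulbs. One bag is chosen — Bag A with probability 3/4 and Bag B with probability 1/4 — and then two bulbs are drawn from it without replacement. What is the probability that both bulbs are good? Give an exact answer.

From Bag A: P(both good) = (5/14)(4/13) = 10/91.
From Bag B: P(both good) = (8/14)(7/13) = 4/13.
Total probability = (3/4)(10/91) + (1/4)(4/13) = 29/182.

29/182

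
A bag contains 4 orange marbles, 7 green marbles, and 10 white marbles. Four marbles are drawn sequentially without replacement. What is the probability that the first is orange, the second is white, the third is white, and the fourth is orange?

Each draw changes the counts, so multiply the conditional probabilities along the sequence:
P = 4/21 × 10/20 × 9/19 × 3/18 = 1080/143640 = 1/133.

1/133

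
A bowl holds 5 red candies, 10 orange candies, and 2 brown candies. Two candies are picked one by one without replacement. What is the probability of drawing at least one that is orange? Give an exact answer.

P(no orange) = 7/17 × 6/16 = 42/272 = 21/136.
P(at least one) = 1 − 21/136 = 115/136.

115/136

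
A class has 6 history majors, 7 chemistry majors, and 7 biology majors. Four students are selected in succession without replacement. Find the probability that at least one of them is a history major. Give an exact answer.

3844/4845

P(no history majors) = 14/20 × 13/19 × 12/18 × 11/17 = 24024/116280 = 1001/4845.
P(at least one) = 1 − 1001/4845 = 3844/4845.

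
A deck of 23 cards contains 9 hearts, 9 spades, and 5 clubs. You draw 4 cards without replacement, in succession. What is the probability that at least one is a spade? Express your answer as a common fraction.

102/115

P(no spades) = 14/23 × 13/22 × 12/21 × 11/20 = 24024/212520 = 13/115.
P(at least one) = 1 − 13/115 = 102/115.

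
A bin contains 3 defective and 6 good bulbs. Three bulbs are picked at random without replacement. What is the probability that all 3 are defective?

1/84

P(all defective) = 3/9 × 2/8 × 1/7 = 6/504 = 1/84.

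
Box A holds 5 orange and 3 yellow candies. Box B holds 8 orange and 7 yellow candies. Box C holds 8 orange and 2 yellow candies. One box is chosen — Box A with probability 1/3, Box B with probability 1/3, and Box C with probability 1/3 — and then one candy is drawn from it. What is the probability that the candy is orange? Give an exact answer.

47/72

From Box A: P(orange) = 5/8.
From Box B: P(orange) = 8/15.
From Box C: P(orange) = 8/10.
Total probability = (1/3)(5/8) + (1/3)(8/15) + (1/3)(8/10) = 47/72.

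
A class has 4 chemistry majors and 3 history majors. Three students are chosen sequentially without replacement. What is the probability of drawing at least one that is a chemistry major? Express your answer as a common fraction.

P(no chemistry majors) = 3/7 × 2/6 × 1/5 = 6/210 = 1/35.
P(at least one) = 1 − 1/35 = 34/35.

34/35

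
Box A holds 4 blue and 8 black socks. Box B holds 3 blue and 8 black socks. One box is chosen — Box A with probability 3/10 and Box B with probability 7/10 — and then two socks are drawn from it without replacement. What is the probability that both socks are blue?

From Box A: P(both blue) = (4/12)(3/11) = 1/11.
From Box B: P(both blue) = (3/11)(2/10) = 3/55.
Total probability = (3/10)(1/11) + (7/10)(3/55) = 18/275.

18/275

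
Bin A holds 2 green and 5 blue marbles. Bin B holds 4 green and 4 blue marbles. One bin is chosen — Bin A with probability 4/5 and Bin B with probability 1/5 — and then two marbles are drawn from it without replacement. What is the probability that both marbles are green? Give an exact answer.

17/210

From Bin A: P(both green) = (2/7)(1/6) = 1/21.
From Bin B: P(both green) = (4/8)(3/7) = 3/14.
Total probability = (4/5)(1/21) + (1/5)(3/14) = 17/210.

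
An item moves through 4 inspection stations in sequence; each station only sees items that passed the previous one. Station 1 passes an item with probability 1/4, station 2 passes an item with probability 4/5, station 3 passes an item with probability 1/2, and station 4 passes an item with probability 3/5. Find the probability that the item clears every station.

Multiplying along the chain,
P = 1/4 × 4/5 × 1/2 × 3/5 = 12/200 = 3/50.

3/50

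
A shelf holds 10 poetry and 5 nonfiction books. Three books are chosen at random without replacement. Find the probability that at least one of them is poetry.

P(no poetry) = 5/15 × 4/14 × 3/13 = 60/2730 = 2/91.
P(at least one) = 1 − 2/91 = 89/91.

89/91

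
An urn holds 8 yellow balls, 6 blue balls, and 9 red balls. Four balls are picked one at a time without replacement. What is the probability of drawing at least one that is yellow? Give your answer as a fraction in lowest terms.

214/253

P(no yellow) = 15/23 × 14/22 × 13/21 × 12/20 = 32760/212520 = 39/253.
P(at least one) = 1 − 39/253 = 214/253.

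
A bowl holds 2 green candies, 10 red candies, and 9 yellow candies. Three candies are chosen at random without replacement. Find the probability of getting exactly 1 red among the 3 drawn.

55/133

One ordering (red drawn first) has probability 10/21 × 11/20 × 10/19 = 1100/7980 = 55/399.
There are C(3,1) = 3 such orderings, each equally likely, so P = 3 × 55/399 = 55/133.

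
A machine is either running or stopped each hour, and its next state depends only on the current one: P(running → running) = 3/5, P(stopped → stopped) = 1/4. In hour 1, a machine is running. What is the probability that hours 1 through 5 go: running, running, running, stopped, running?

Hour 1 is given. For each transition, use the conditional probability from the current state:
P(running | running) = 3/5; P(running | running) = 3/5; P(stopped | running) = 2/5; P(running | stopped) = 3/4.
P = 3/5 × 3/5 × 2/5 × 3/4 = 54/500 = 27/250.

27/250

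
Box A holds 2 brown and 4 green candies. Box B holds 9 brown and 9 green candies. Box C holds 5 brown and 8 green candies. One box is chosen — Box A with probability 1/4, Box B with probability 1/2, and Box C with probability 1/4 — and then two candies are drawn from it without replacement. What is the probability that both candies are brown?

1103/6630

From Box A: P(both brown) = (2/6)(1/5) = 1/15.
From Box B: P(both brown) = (9/18)(8/17) = 4/17.
From Box C: P(both brown) = (5/13)(4/12) = 5/39.
Total probability = (1/4)(1/15) + (1/2)(4/17) + (1/4)(5/39) = 1103/6630.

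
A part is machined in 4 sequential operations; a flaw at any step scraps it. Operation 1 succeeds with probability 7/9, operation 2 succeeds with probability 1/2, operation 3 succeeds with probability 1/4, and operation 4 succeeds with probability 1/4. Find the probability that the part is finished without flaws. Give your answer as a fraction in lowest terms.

7/288

Each stage is reached only if all earlier stages succeed, so
P = 7/9 × 1/2 × 1/4 × 1/4 = 7/288.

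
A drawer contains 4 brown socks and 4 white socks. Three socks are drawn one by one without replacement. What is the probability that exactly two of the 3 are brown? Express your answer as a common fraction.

One ordering (brown drawn first) has probability 4/8 × 3/7 × 4/6 = 48/336 = 1/7.
There are C(3,2) = 3 such orderings, each equally likely, so P = 3 × 1/7 = 3/7.

3/7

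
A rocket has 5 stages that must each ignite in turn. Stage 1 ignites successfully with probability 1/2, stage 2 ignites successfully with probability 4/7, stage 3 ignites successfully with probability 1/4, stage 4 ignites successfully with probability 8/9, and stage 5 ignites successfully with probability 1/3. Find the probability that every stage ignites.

4/189

Each stage is reached only if all earlier stages succeed, so
P = 1/2 × 4/7 × 1/4 × 8/9 × 1/3 = 32/1512 = 4/189.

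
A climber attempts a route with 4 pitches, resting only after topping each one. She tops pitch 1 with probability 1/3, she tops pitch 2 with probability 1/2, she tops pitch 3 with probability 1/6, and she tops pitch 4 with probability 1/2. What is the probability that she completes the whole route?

Multiplying along the chain,
P = 1/3 × 1/2 × 1/6 × 1/2 = 1/72.

1/72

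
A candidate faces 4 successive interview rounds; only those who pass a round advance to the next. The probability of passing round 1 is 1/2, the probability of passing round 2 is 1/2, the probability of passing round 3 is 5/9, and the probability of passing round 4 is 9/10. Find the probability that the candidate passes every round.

1/8

The events are sequential, so multiply the conditional probabilities:
P = 1/2 × 1/2 × 5/9 × 9/10 = 45/360 = 1/8.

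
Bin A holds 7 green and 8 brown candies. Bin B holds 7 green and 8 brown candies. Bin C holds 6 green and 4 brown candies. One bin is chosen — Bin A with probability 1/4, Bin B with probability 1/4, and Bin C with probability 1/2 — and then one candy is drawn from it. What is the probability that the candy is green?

From Bin A: P(green) = 7/15.
From Bin B: P(green) = 7/15.
From Bin C: P(green) = 6/10.
Total probability = (1/4)(7/15) + (1/4)(7/15) + (1/2)(6/10) = 8/15.

8/15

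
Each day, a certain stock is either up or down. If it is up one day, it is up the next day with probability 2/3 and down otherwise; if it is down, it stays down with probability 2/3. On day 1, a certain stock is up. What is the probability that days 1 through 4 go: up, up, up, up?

8/27

Day 1 is given. For each transition, use the conditional probability from the current state:
P(up | up) = 2/3; P(up | up) = 2/3; P(up | up) = 2/3.
P = 2/3 × 2/3 × 2/3 = 8/27.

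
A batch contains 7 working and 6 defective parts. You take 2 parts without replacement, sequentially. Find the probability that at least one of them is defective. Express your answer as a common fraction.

19/26

P(no defective) = 7/13 × 6/12 = 42/156 = 7/26.
P(at least one) = 1 − 7/26 = 19/26.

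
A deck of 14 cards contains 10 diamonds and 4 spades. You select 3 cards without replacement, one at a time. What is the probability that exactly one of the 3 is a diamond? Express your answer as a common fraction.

One ordering (a diamond drawn first) has probability 10/14 × 4/13 × 3/12 = 120/2184 = 5/91.
There are C(3,1) = 3 such orderings, each equally likely, so P = 3 × 5/91 = 15/91.

15/91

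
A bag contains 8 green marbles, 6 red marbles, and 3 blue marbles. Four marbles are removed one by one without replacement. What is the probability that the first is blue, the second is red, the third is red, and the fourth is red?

Each draw changes the counts, so multiply the conditional probabilities along the sequence:
P = 3/17 × 6/16 × 5/15 × 4/14 = 360/57120 = 3/476.

3/476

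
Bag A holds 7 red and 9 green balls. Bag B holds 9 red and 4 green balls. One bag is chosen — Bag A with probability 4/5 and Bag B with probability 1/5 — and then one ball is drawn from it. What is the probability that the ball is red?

From Bag A: P(red) = 7/16.
From Bag B: P(red) = 9/13.
Total probability = (4/5)(7/16) + (1/5)(9/13) = 127/260.

127/260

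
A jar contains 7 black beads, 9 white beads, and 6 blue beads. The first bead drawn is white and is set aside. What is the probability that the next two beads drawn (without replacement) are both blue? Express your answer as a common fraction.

1/14

With the first bead removed, 6 blue remain out of 21.
P = 6/21 × 5/20 = 30/420 = 1/14.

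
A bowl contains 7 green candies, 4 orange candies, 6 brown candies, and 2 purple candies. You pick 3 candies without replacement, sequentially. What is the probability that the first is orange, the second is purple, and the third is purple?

Chain rule:
P = 4/19 × 2/18 × 1/17 = 8/5814 = 4/2907.

4/2907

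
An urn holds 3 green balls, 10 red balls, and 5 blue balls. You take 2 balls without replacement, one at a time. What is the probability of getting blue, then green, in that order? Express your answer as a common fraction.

5/102

Multiply the probability of each draw given the previous ones:
P = 5/18 × 3/17 = 15/306 = 5/102.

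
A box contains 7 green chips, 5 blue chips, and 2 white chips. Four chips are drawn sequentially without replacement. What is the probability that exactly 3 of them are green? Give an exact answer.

35/143

One ordering (green drawn first) has probability 7/14 × 6/13 × 5/12 × 7/11 = 1470/24024 = 35/572.
There are C(4,3) = 4 such orderings, each equally likely, so P = 4 × 35/572 = 35/143.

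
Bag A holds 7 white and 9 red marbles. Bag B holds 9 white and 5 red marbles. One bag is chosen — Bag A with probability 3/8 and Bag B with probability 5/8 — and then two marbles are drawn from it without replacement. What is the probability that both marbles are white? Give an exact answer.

9111/29120

From Bag A: P(both white) = (7/16)(6/15) = 7/40.
From Bag B: P(both white) = (9/14)(8/13) = 36/91.
Total probability = (3/8)(7/40) + (5/8)(36/91) = 9111/29120.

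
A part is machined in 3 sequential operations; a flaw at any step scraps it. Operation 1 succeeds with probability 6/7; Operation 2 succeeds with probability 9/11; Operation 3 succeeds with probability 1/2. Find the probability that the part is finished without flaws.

Multiplying along the chain,
P = 6/7 × 9/11 × 1/2 = 54/154 = 27/77.

27/77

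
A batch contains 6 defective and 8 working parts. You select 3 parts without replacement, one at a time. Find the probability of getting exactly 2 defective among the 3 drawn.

30/91

One ordering (defective drawn first) has probability 6/14 × 5/13 × 8/12 = 240/2184 = 10/91.
There are C(3,2) = 3 such orderings, each equally likely, so P = 3 × 10/91 = 30/91.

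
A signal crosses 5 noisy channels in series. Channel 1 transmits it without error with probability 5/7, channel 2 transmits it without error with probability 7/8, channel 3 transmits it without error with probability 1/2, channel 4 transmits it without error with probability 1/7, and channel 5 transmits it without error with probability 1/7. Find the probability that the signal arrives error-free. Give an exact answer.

5/784

Multiplying along the chain,
P = 5/7 × 7/8 × 1/2 × 1/7 × 1/7 = 35/5488 = 5/784.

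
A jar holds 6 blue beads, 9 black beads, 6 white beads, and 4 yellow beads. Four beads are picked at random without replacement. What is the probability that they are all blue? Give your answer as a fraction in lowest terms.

P(all blue) = 6/25 × 5/24 × 4/23 × 3/22 = 360/303600 = 3/2530.

3/2530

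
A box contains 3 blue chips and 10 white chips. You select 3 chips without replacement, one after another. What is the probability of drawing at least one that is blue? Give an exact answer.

83/143

P(no blue) = 10/13 × 9/12 × 8/11 = 720/1716 = 60/143.
P(at least one) = 1 − 60/143 = 83/143.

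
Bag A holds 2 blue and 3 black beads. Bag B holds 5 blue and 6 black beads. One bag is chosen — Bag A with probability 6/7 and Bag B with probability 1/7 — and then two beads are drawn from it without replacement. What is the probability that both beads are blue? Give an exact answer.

43/385

From Bag A: P(both blue) = (2/5)(1/4) = 1/10.
From Bag B: P(both blue) = (5/11)(4/10) = 2/11.
Total probability = (6/7)(1/10) + (1/7)(2/11) = 43/385.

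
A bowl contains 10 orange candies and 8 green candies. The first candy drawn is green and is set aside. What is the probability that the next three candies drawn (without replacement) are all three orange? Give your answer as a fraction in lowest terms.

3/17

With the first candy removed, 10 orange remain out of 17.
P = 10/17 × 9/16 × 8/15 = 720/4080 = 3/17.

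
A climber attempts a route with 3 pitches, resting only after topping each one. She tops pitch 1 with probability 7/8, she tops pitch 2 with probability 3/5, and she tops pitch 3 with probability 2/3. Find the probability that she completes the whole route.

7/20

The events are sequential, so multiply the conditional probabilities:
P = 7/8 × 3/5 × 2/3 = 42/120 = 7/20.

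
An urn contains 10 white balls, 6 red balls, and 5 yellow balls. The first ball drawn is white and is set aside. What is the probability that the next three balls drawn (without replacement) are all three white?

7/95

After the first draw, 9 of the remaining 20 balls are white.
P = 9/20 × 8/19 × 7/18 = 504/6840 = 7/95.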